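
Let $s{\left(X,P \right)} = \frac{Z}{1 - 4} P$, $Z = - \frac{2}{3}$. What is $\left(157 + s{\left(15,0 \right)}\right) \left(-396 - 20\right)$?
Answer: $-65312$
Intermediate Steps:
$Z = - \frac{2}{3}$ ($Z = \left(-2\right) \frac{1}{3} = - \frac{2}{3} \approx -0.66667$)
$s{\left(X,P \right)} = \frac{2 P}{9}$ ($s{\left(X,P \right)} = \frac{1}{1 - 4} \left(- \frac{2}{3}\right) P = \frac{1}{-3} \left(- \frac{2}{3}\right) P = \left(- \frac{1}{3}\right) \left(- \frac{2}{3}\right) P = \frac{2 P}{9}$)
$\left(157 + s{\left(15,0 \right)}\right) \left(-396 - 20\right) = \left(157 + \frac{2}{9} \cdot 0\right) \left(-396 - 20\right) = \left(157 + 0\right) \left(-416\right) = 157 \left(-416\right) = -65312$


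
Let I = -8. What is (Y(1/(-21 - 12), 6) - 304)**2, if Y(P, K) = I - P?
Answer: 105987025/1089 ≈ 97325.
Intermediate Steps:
Y(P, K) = -8 - P
(Y(1/(-21 - 12), 6) - 304)**2 = ((-8 - 1/(-21 - 12)) - 304)**2 = ((-8 - 1/(-33)) - 304)**2 = ((-8 - 1*(-1/33)) - 304)**2 = ((-8 + 1/33) - 304)**2 = (-263/33 - 304)**2 = (-10295/33)**2 = 105987025/1089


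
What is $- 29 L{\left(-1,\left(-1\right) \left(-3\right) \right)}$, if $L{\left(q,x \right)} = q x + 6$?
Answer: $-87$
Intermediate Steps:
$L{\left(q,x \right)} = 6 + q x$
$- 29 L{\left(-1,\left(-1\right) \left(-3\right) \right)} = - 29 \left(6 - \left(-1\right) \left(-3\right)\right) = - 29 \left(6 - 3\right) = \left(-29\right) 3 = -87$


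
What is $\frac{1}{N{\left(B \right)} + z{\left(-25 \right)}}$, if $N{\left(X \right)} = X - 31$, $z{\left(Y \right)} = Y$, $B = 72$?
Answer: $\frac{1}{16} \approx 0.0625$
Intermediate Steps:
$N{\left(X \right)} = -31 + X$
$\frac{1}{N{\left(B \right)} + z{\left(-25 \right)}} = \frac{1}{\left(-31 + 72\right) - 25} = \frac{1}{41 - 25} = \frac{1}{16}$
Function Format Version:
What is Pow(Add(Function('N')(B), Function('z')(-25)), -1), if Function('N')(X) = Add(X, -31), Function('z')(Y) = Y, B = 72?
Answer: Rational(1, 16) ≈ 0.062500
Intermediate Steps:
Function('N')(X) = Add(-31, X)
Pow(Add(Function('N')(B), Function('z')(-25)), -1) = Pow(Add(Add(-31, 72), -25), -1) = Pow(Add(41, -25), -1) = Pow(16, -1) = Rational(1, 16)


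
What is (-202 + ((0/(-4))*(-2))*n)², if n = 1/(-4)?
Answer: 40804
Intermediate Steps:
n = -¼ ≈ -0.25000
(-202 + ((0/(-4))*(-2))*n)² = (-202 + ((0/(-4))*(-2))*(-¼))² = (-202 + ((0*(-¼))*(-2))*(-¼))² = (-202 + (0*(-2))*(-¼))² = (-202 + 0*(-¼))² = (-202 + 0)² = (-202)² = 40804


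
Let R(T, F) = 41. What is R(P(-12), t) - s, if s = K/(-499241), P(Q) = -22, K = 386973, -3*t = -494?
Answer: 20855854/499241 ≈ 41.775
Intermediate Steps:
t = 494/3 (t = -⅓*(-494) = 494/3 ≈ 164.67)
s = -386973/499241 (s = 386973/(-499241) = 386973*(-1/499241) = -386973/499241 ≈ -0.77512)
R(P(-12), t) - s = 41 - 1*(-386973/499241) = 41 + 386973/499241 = 20855854/499241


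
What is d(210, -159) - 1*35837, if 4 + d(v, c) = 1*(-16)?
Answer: -35857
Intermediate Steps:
d(v, c) = -20 (d(v, c) = -4 + 1*(-16) = -4 - 16 = -20)
d(210, -159) - 1*35837 = -20 - 1*35837 = -20 - 35837 = -35857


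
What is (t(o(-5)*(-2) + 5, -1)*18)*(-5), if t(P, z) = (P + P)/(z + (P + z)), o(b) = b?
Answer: -2700/13 ≈ -207.69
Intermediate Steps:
t(P, z) = 2*P/(P + 2*z) (t(P, z) = (2*P)/(P + 2*z) = 2*P/(P + 2*z))
(t(o(-5)*(-2) + 5, -1)*18)*(-5) = ((2*(-5*(-2) + 5)/((-5*(-2) + 5) + 2*(-1)))*18)*(-5) = ((2*(10 + 5)/((10 + 5) - 2))*18)*(-5) = ((2*15/(15 - 2))*18)*(-5) = ((2*15/13)*18)*(-5) = ((2*15*(1/13))*18)*(-5) = ((30/13)*18)*(-5) = (540/13)*(-5) = -2700/13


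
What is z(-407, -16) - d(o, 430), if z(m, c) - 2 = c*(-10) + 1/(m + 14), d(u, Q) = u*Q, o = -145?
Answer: 24567215/393 ≈ 62512.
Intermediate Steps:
d(u, Q) = Q*u
z(m, c) = 2 + 1/(14 + m) - 10*c (z(m, c) = 2 + (c*(-10) + 1/(m + 14)) = 2 + (-10*c + 1/(14 + m)) = 2 + (1/(14 + m) - 10*c) = 2 + 1/(14 + m) - 10*c)
z(-407, -16) - d(o, 430) = (29 - 140*(-16) + 2*(-407) - 10*(-16)*(-407))/(14 - 407) - 430*(-145) = (29 + 2240 - 814 - 65120)/(-393) - 1*(-62350) = -1/393*(-63665) + 62350 = 63665/393 + 62350 = 24567215/393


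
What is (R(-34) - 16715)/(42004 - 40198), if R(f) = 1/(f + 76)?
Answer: -702029/75852 ≈ -9.2552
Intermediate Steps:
R(f) = 1/(76 + f)
(R(-34) - 16715)/(42004 - 40198) = (1/(76 - 34) - 16715)/(42004 - 40198) = (1/42 - 16715)/1806 = (1/42 - 16715)*(1/1806) = -702029/42*1/1806 = -702029/75852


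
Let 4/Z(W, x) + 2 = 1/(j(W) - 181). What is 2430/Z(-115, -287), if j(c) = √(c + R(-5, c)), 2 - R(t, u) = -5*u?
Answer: -81500985/66898 - 2430*I*√43/33449 ≈ -1218.3 - 0.47638*I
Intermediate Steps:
R(t, u) = 2 + 5*u (R(t, u) = 2 - (-5)*u = 2 + 5*u)
j(c) = √(2 + 6*c) (j(c) = √(c + (2 + 5*c)) = √(2 + 6*c))
Z(W, x) = 4/(-2 + 1/(-181 + √(2 + 6*W))) (Z(W, x) = 4/(-2 + 1/(√(2 + 6*W) - 181)) = 4/(-2 + 1/(-181 + √(2 + 6*W))))
2430/Z(-115, -287) = 2430/(((724 - 4*√(2 + 6*(-115)))/(-363 + 2*√2*√(1 + 3*(-115))))) = 2430/(((724 - 4*√(2 - 690))/(-363 + 2*√2*√(1 - 345)))) = 2430/(((724 - 16*I*√43)/(-363 + 2*√2*√(-344)))) = 2430/(((724 - 16*I*√43)/(-363 + 2*√2*(2*I*√86)))) = 2430/(((724 - 16*I*√43)/(-363 + 8*I*√43))) = 2430*((-363 + 8*I*√43)/(724 - 16*I*√43)) = 2430*(-363 + 8*I*√43)/(724 - 16*I*√43)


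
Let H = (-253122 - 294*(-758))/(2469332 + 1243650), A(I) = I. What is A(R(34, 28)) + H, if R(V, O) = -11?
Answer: -20436536/1856491 ≈ -11.008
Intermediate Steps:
H = -15135/1856491 (H = (-253122 + 222852)/3712982 = -30270*1/3712982 = -15135/1856491 ≈ -0.0081525)
A(R(34, 28)) + H = -11 - 15135/1856491 = -20436536/1856491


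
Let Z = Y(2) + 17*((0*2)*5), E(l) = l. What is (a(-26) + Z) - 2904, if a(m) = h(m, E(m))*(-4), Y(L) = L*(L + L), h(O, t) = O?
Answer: -2792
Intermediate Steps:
Y(L) = 2*L² (Y(L) = L*(2*L) = 2*L²)
Z = 8 (Z = 2*2² + 17*((0*2)*5) = 2*4 + 17*(0*5) = 8 + 17*0 = 8 + 0 = 8)
a(m) = -4*m (a(m) = m*(-4) = -4*m)
(a(-26) + Z) - 2904 = (-4*(-26) + 8) - 2904 = (104 + 8) - 2904 = 112 - 2904 = -2792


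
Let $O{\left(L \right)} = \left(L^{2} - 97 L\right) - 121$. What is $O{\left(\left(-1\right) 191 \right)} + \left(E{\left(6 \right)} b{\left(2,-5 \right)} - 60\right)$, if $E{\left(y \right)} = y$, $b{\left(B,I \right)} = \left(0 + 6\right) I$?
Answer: $54647$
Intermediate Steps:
$b{\left(B,I \right)} = 6 I$
$O{\left(L \right)} = -121 + L^{2} - 97 L$
$O{\left(\left(-1\right) 191 \right)} + \left(E{\left(6 \right)} b{\left(2,-5 \right)} - 60\right) = \left(-121 + \left(\left(-1\right) 191\right)^{2} - 97 \left(\left(-1\right) 191\right)\right) + \left(6 \cdot 6 \left(-5\right) - 60\right) = \left(-121 + \left(-191\right)^{2} - -18527\right) + \left(6 \left(-30\right) - 60\right) = \left(-121 + 36481 + 18527\right) - 240 = 54887 - 240 = 54647$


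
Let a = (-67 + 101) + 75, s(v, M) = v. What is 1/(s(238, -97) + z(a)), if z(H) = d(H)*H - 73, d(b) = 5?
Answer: 1/710 ≈ 0.0014085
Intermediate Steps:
a = 109 (a = 34 + 75 = 109)
z(H) = -73 + 5*H (z(H) = 5*H - 73 = -73 + 5*H)
1/(s(238, -97) + z(a)) = 1/(238 + (-73 + 5*109)) = 1/(238 + (-73 + 545)) = 1/(238 + 472) = 1/710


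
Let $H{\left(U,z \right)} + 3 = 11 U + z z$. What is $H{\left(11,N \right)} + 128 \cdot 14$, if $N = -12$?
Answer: $2054$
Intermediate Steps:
$H{\left(U,z \right)} = -3 + z^{2} + 11 U$ ($H{\left(U,z \right)} = -3 + \left(11 U + z z\right) = -3 + \left(11 U + z^{2}\right) = -3 + \left(z^{2} + 11 U\right) = -3 + z^{2} + 11 U$)
$H{\left(11,N \right)} + 128 \cdot 14 = \left(-3 + \left(-12\right)^{2} + 11 \cdot 11\right) + 128 \cdot 14 = \left(-3 + 144 + 121\right) + 1792 = 262 + 1792 = 2054$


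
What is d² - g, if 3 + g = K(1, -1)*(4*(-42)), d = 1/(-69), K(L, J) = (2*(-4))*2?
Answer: -12783284/4761 ≈ -2685.0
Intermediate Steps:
K(L, J) = -16 (K(L, J) = -8*2 = -16)
d = -1/69 ≈ -0.014493
g = 2685 (g = -3 - 64*(-42) = -3 - 16*(-168) = -3 + 2688 = 2685)
d² - g = (-1/69)² - 1*2685 = 1/4761 - 2685 = -12783284/4761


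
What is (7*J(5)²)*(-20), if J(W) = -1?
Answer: -140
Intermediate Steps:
(7*J(5)²)*(-20) = (7*(-1)²)*(-20) = (7*1)*(-20) = 7*(-20) = -140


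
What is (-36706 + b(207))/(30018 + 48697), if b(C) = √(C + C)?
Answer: -36706/78715 + 3*√46/78715 ≈ -0.46606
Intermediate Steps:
b(C) = √2*√C (b(C) = √(2*C) = √2*√C)
(-36706 + b(207))/(30018 + 48697) = (-36706 + √2*√207)/(30018 + 48697) = (-36706 + √2*(3*√23))/78715 = (-36706 + 3*√46)*(1/78715) = -36706/78715 + 3*√46/78715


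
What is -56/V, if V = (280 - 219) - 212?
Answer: 56/151 ≈ 0.37086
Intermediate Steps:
V = -151 (V = 61 - 212 = -151)
-56/V = -56/(-151) = -56*(-1/151) = 56/151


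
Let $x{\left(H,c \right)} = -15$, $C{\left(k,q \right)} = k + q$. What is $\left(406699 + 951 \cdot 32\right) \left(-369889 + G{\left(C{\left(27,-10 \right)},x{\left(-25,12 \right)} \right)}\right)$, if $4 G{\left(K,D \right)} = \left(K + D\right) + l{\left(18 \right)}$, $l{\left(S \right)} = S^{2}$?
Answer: $- \frac{323308644565}{2} \approx -1.6165 \cdot 10^{11}$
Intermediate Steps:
$G{\left(K,D \right)} = 81 + \frac{D}{4} + \frac{K}{4}$ ($G{\left(K,D \right)} = \frac{\left(K + D\right) + 18^{2}}{4} = \frac{\left(D + K\right) + 324}{4} = \frac{324 + D + K}{4} = 81 + \frac{D}{4} + \frac{K}{4}$)
$\left(406699 + 951 \cdot 32\right) \left(-369889 + G{\left(C{\left(27,-10 \right)},x{\left(-25,12 \right)} \right)}\right) = \left(406699 + 951 \cdot 32\right) \left(-369889 + \left(81 + \frac{1}{4} \left(-15\right) + \frac{27 - 10}{4}\right)\right) = \left(406699 + 30432\right) \left(-369889 + \left(81 - \frac{15}{4} + \frac{1}{4} \cdot 17\right)\right) = 437131 \left(-369889 + \left(81 - \frac{15}{4} + \frac{17}{4}\right)\right) = 437131 \left(-369889 + \frac{163}{2}\right) = 437131 \left(- \frac{739615}{2}\right) = - \frac{323308644565}{2}$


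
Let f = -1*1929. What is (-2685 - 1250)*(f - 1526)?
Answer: 13595425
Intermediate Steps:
f = -1929
(-2685 - 1250)*(f - 1526) = (-2685 - 1250)*(-1929 - 1526) = -3935*(-3455) = 13595425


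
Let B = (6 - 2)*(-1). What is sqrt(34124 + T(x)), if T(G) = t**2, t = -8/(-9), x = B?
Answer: 2*sqrt(691027)/9 ≈ 184.73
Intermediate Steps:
B = -4 (B = 4*(-1) = -4)
x = -4
t = 8/9 (t = -8*(-1/9) = 8/9 ≈ 0.88889)
T(G) = 64/81 (T(G) = (8/9)**2 = 64/81)
sqrt(34124 + T(x)) = sqrt(34124 + 64/81) = sqrt(2764108/81) = 2*sqrt(691027)/9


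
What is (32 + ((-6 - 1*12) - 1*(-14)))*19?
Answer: 532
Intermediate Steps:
(32 + ((-6 - 1*12) - 1*(-14)))*19 = (32 + ((-6 - 12) + 14))*19 = (32 + (-18 + 14))*19 = (32 - 4)*19 = 28*19 = 532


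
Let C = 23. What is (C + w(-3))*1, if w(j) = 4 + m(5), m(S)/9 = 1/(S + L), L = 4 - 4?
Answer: 144/5 ≈ 28.800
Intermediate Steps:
L = 0
m(S) = 9/S (m(S) = 9/(S + 0) = 9/S)
w(j) = 29/5 (w(j) = 4 + 9/5 = 29/5)
(C + w(-3))*1 = (23 + 29/5)*1 = (144/5)*1 = 144/5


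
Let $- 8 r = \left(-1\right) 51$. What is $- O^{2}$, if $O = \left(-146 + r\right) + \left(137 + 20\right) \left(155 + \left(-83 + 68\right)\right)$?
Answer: $- \frac{30528126729}{64} \approx -4.77 \cdot 10^{8}$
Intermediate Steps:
$r = \frac{51}{8}$ ($r = - \frac{\left(-1\right) 51}{8} = \left(- \frac{1}{8}\right) \left(-51\right) = \frac{51}{8} \approx 6.375$)
$O = \frac{174723}{8}$ ($O = \left(-146 + \frac{51}{8}\right) + \left(137 + 20\right) \left(155 + \left(-83 + 68\right)\right) = - \frac{1117}{8} + 157 \left(155 - 15\right) = - \frac{1117}{8} + 157 \cdot 140 = - \frac{1117}{8} + 21980 = \frac{174723}{8} \approx 21840.0$)
$- O^{2} = - \left(\frac{174723}{8}\right)^{2} = \left(-1\right) \frac{30528126729}{64} = - \frac{30528126729}{64}$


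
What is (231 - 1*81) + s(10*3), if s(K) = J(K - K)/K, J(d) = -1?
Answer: 4499/30 ≈ 149.97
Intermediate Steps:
s(K) = -1/K
(231 - 1*81) + s(10*3) = (231 - 1*81) - 1/(10*3) = (231 - 81) - 1/30 = 150 - 1*1/30 = 150 - 1/30 = 4499/30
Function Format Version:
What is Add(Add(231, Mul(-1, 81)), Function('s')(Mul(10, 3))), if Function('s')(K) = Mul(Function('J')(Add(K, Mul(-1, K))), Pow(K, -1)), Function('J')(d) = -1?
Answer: Rational(4499, 30) ≈ 149.97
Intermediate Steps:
Function('s')(K) = Mul(-1, Pow(K, -1))
Add(Add(231, Mul(-1, 81)), Function('s')(Mul(10, 3))) = Add(Add(231, Mul(-1, 81)), Mul(-1, Pow(Mul(10, 3), -1))) = Add(Add(231, -81), Mul(-1, Pow(30, -1))) = Add(150, Mul(-1, Rational(1, 30))) = Add(150, Rational(-1, 30)) = Rational(4499, 30)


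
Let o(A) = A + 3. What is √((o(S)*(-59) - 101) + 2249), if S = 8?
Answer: √1499 ≈ 38.717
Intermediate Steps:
o(A) = 3 + A
√((o(S)*(-59) - 101) + 2249) = √(((3 + 8)*(-59) - 101) + 2249) = √((11*(-59) - 101) + 2249) = √((-649 - 101) + 2249) = √(-750 + 2249) = √1499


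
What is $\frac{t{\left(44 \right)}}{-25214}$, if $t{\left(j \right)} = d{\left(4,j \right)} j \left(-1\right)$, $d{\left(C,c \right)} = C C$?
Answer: $\frac{352}{12607} \approx 0.027921$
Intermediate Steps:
$d{\left(C,c \right)} = C^{2}$
$t{\left(j \right)} = - 16 j$ ($t{\left(j \right)} = 4^{2} j \left(-1\right) = 16 j \left(-1\right) = - 16 j$)
$\frac{t{\left(44 \right)}}{-25214} = \frac{\left(-16\right) 44}{-25214} = \left(-704\right) \left(- \frac{1}{25214}\right) = \frac{352}{12607}$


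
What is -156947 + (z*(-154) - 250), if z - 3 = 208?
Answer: -189691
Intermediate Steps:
z = 211 (z = 3 + 208 = 211)
-156947 + (z*(-154) - 250) = -156947 + (211*(-154) - 250) = -156947 + (-32494 - 250) = -156947 - 32744 = -189691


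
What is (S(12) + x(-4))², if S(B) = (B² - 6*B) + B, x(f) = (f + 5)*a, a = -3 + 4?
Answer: 7225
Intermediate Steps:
a = 1
x(f) = 5 + f (x(f) = (f + 5)*1 = (5 + f)*1 = 5 + f)
S(B) = B² - 5*B
(S(12) + x(-4))² = (12*(-5 + 12) + (5 - 4))² = (12*7 + 1)² = (84 + 1)² = 85² = 7225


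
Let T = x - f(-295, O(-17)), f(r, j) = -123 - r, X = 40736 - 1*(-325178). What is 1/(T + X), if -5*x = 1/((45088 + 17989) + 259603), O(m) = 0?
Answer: 1613400/590088142799 ≈ 2.7342e-6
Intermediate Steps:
X = 365914 (X = 40736 + 325178 = 365914)
x = -1/1613400 (x = -1/(5*((45088 + 17989) + 259603)) = -1/(5*(63077 + 259603)) = -⅕/322680 = -⅕*1/322680 = -1/1613400 ≈ -6.1981e-7)
T = -277504801/1613400 (T = -1/1613400 - (-123 - 1*(-295)) = -1/1613400 - (-123 + 295) = -1/1613400 - 1*172 = -1/1613400 - 172 = -277504801/1613400 ≈ -172.00)
1/(T + X) = 1/(-277504801/1613400 + 365914) = 1/(590088142799/1613400) = 1613400/590088142799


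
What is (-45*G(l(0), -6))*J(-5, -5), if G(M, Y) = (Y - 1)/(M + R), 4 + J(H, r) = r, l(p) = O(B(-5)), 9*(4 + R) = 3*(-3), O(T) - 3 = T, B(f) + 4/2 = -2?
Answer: 945/2 ≈ 472.50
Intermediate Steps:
B(f) = -4 (B(f) = -2 - 2 = -4)
O(T) = 3 + T
R = -5 (R = -4 + (3*(-3))/9 = -4 + (⅑)*(-9) = -4 - 1 = -5)
l(p) = -1 (l(p) = 3 - 4 = -1)
J(H, r) = -4 + r
G(M, Y) = (-1 + Y)/(-5 + M) (G(M, Y) = (Y - 1)/(M - 5) = (-1 + Y)/(-5 + M))
(-45*G(l(0), -6))*J(-5, -5) = (-45*(-1 - 6)/(-5 - 1))*(-4 - 5) = -45*(-7)/(-6)*(-9) = -(-15)*(-7)/2*(-9) = -45*7/6*(-9) = -105/2*(-9) = 945/2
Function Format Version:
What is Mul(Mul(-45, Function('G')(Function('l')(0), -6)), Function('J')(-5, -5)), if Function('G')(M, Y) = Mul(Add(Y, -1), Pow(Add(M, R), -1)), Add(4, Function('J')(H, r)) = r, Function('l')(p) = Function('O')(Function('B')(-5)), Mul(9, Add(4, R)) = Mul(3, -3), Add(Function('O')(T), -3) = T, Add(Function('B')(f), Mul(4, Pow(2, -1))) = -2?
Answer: Rational(945, 2) ≈ 472.50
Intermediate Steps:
Function('B')(f) = -4 (Function('B')(f) = Add(-2, -2) = -4)
Function('O')(T) = Add(3, T)
R = -5 (R = Add(-4, Mul(Rational(1, 9), Mul(3, -3))) = Add(-4, Mul(Rational(1, 9), -9)) = Add(-4, -1) = -5)
Function('l')(p) = -1 (Function('l')(p) = Add(3, -4) = -1)
Function('J')(H, r) = Add(-4, r)
Function('G')(M, Y) = Mul(Pow(Add(-5, M), -1), Add(-1, Y)) (Function('G')(M, Y) = Mul(Add(Y, -1), Pow(Add(M, -5), -1)) = Mul(Add(-1, Y), Pow(Add(-5, M), -1)) = Mul(Pow(Add(-5, M), -1), Add(-1, Y)))
Mul(Mul(-45, Function('G')(Function('l')(0), -6)), Function('J')(-5, -5)) = Mul(Mul(-45, Mul(Pow(Add(-5, -1), -1), Add(-1, -6))), Add(-4, -5)) = Mul(Mul(-45, Mul(Pow(-6, -1), -7)), -9) = Mul(Mul(-45, Mul(Rational(-1, 6), -7)), -9) = Mul(Mul(-45, Rational(7, 6)), -9) = Mul(Rational(-105, 2), -9) = Rational(945, 2)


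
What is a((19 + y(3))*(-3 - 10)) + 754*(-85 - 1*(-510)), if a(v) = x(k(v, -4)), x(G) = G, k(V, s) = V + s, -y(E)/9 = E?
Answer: 320550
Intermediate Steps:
y(E) = -9*E
a(v) = -4 + v (a(v) = v - 4 = -4 + v)
a((19 + y(3))*(-3 - 10)) + 754*(-85 - 1*(-510)) = (-4 + (19 - 9*3)*(-3 - 10)) + 754*(-85 - 1*(-510)) = (-4 + (19 - 27)*(-13)) + 754*(-85 + 510) = (-4 - 8*(-13)) + 754*425 = (-4 + 104) + 320450 = 100 + 320450 = 320550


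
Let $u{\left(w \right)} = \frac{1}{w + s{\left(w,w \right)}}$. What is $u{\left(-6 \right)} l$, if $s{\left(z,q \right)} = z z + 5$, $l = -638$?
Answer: $- \frac{638}{35} \approx -18.229$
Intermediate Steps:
$s{\left(z,q \right)} = 5 + z^{2}$ ($s{\left(z,q \right)} = z^{2} + 5 = 5 + z^{2}$)
$u{\left(w \right)} = \frac{1}{5 + w + w^{2}}$ ($u{\left(w \right)} = \frac{1}{w + \left(5 + w^{2}\right)} = \frac{1}{5 + w + w^{2}}$)
$u{\left(-6 \right)} l = \frac{1}{5 - 6 + \left(-6\right)^{2}} \left(-638\right) = \frac{1}{5 - 6 + 36} \left(-638\right) = \frac{1}{35} \left(-638\right) = - \frac{638}{35}$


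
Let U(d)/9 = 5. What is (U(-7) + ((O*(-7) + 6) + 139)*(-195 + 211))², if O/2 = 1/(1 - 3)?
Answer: 6135529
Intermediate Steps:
U(d) = 45 (U(d) = 9*5 = 45)
O = -1 (O = 2/(1 - 3) = 2/(-2) = 2*(-½) = -1)
(U(-7) + ((O*(-7) + 6) + 139)*(-195 + 211))² = (45 + ((-1*(-7) + 6) + 139)*(-195 + 211))² = (45 + ((7 + 6) + 139)*16)² = (45 + (13 + 139)*16)² = (45 + 152*16)² = (45 + 2432)² = 2477² = 6135529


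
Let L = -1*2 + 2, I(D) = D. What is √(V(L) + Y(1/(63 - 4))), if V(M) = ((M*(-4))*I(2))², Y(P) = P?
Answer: √59/59 ≈ 0.13019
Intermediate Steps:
L = 0 (L = -2 + 2 = 0)
V(M) = 64*M² (V(M) = ((M*(-4))*2)² = (-4*M*2)² = (-8*M)² = 64*M²)
√(V(L) + Y(1/(63 - 4))) = √(64*0² + 1/(63 - 4)) = √(64*0 + 1/59) = √(0 + 1/59) = √(1/59) = √59/59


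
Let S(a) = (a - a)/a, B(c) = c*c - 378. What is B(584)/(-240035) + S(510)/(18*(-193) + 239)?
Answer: -340678/240035 ≈ -1.4193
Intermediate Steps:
B(c) = -378 + c**2 (B(c) = c**2 - 378 = -378 + c**2)
S(a) = 0 (S(a) = 0/a = 0)
B(584)/(-240035) + S(510)/(18*(-193) + 239) = (-378 + 584**2)/(-240035) + 0/(18*(-193) + 239) = (-378 + 341056)*(-1/240035) + 0/(-3474 + 239) = 340678*(-1/240035) + 0/(-3235) = -340678/240035 + 0*(-1/3235) = -340678/240035 + 0 = -340678/240035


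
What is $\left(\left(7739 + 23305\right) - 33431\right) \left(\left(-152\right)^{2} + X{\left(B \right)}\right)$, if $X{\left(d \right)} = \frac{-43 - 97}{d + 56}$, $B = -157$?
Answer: $- \frac{5570408228}{101} \approx -5.5153 \cdot 10^{7}$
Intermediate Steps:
$X{\left(d \right)} = - \frac{140}{56 + d}$
$\left(\left(7739 + 23305\right) - 33431\right) \left(\left(-152\right)^{2} + X{\left(B \right)}\right) = \left(\left(7739 + 23305\right) - 33431\right) \left(\left(-152\right)^{2} - \frac{140}{56 - 157}\right) = \left(31044 - 33431\right) \left(23104 - \frac{140}{-101}\right) = - 2387 \left(23104 - - \frac{140}{101}\right) = - 2387 \left(23104 + \frac{140}{101}\right) = \left(-2387\right) \frac{2333644}{101} = - \frac{5570408228}{101}$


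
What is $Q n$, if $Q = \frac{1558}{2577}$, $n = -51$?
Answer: $- \frac{26486}{859} \approx -30.834$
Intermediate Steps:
$Q = \frac{1558}{2577}$ ($Q = 1558 \cdot \frac{1}{2577} = \frac{1558}{2577} \approx 0.60458$)
$Q n = \frac{1558}{2577} \left(-51\right) = - \frac{26486}{859}$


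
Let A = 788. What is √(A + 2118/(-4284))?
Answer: √401467206/714 ≈ 28.063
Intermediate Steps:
√(A + 2118/(-4284)) = √(788 + 2118/(-4284)) = √(788 + 2118*(-1/4284)) = √(788 - 353/714) = √(562279/714) = √401467206/714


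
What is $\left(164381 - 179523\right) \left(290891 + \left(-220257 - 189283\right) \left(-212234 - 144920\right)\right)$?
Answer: $-2214807318652242$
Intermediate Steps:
$\left(164381 - 179523\right) \left(290891 + \left(-220257 - 189283\right) \left(-212234 - 144920\right)\right) = - 15142 \left(290891 - -146268849160\right) = - 15142 \left(290891 + 146268849160\right) = \left(-15142\right) 146269140051 = -2214807318652242$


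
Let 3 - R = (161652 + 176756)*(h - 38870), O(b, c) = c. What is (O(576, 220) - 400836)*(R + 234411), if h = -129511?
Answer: -22827785479306992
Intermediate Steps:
R = 56981477451 (R = 3 - (161652 + 176756)*(-129511 - 38870) = 3 - 338408*(-168381) = 3 - 1*(-56981477448) = 3 + 56981477448 = 56981477451)
(O(576, 220) - 400836)*(R + 234411) = (220 - 400836)*(56981477451 + 234411) = -400616*56981711862 = -22827785479306992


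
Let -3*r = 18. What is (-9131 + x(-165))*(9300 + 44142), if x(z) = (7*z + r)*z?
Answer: 9749637828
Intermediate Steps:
r = -6 (r = -⅓*18 = -6)
x(z) = z*(-6 + 7*z) (x(z) = (7*z - 6)*z = (-6 + 7*z)*z = z*(-6 + 7*z))
(-9131 + x(-165))*(9300 + 44142) = (-9131 - 165*(-6 + 7*(-165)))*(9300 + 44142) = (-9131 - 165*(-6 - 1155))*53442 = (-9131 - 165*(-1161))*53442 = (-9131 + 191565)*53442 = 182434*53442 = 9749637828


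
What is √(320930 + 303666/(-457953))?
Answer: 4*√467400038095963/152651 ≈ 566.51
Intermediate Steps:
√(320930 + 303666/(-457953)) = √(320930 + 303666*(-1/457953)) = √(320930 - 101222/152651) = √(48990184208/152651) = 4*√467400038095963/152651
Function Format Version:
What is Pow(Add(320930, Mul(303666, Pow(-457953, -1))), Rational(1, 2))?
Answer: Mul(Rational(4, 152651), Pow(467400038095963, Rational(1, 2))) ≈ 566.51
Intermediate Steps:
Pow(Add(320930, Mul(303666, Pow(-457953, -1))), Rational(1, 2)) = Pow(Add(320930, Mul(303666, Rational(-1, 457953))), Rational(1, 2)) = Pow(Add(320930, Rational(-101222, 152651)), Rational(1, 2)) = Pow(Rational(48990184208, 152651), Rational(1, 2)) = Mul(Rational(4, 152651), Pow(467400038095963, Rational(1, 2)))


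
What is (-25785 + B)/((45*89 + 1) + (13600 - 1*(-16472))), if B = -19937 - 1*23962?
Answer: -34842/17039 ≈ -2.0448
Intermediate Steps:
B = -43899 (B = -19937 - 23962 = -43899)
(-25785 + B)/((45*89 + 1) + (13600 - 1*(-16472))) = (-25785 - 43899)/((45*89 + 1) + (13600 - 1*(-16472))) = -69684/((4005 + 1) + (13600 + 16472)) = -69684/(4006 + 30072) = -69684/34078 = -69684*1/34078 = -34842/17039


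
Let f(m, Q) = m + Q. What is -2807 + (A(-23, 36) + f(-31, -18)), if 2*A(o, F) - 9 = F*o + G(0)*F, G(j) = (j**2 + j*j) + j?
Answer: -6531/2 ≈ -3265.5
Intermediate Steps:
G(j) = j + 2*j**2 (G(j) = (j**2 + j**2) + j = 2*j**2 + j = j + 2*j**2)
A(o, F) = 9/2 + F*o/2 (A(o, F) = 9/2 + (F*o + (0*(1 + 2*0))*F)/2 = 9/2 + (F*o + (0*(1 + 0))*F)/2 = 9/2 + (F*o + (0*1)*F)/2 = 9/2 + (F*o + 0*F)/2 = 9/2 + (F*o + 0)/2 = 9/2 + (F*o)/2 = 9/2 + F*o/2)
f(m, Q) = Q + m
-2807 + (A(-23, 36) + f(-31, -18)) = -2807 + ((9/2 + (1/2)*36*(-23)) + (-18 - 31)) = -2807 + ((9/2 - 414) - 49) = -2807 + (-819/2 - 49) = -2807 - 917/2 = -6531/2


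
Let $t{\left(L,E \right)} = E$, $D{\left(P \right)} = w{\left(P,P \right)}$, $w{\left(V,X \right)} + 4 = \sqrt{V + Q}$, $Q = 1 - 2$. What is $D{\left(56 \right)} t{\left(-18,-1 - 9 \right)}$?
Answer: $40 - 10 \sqrt{55} \approx -34.162$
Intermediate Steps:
$Q = -1$ ($Q = 1 - 2 = -1$)
$w{\left(V,X \right)} = -4 + \sqrt{-1 + V}$ ($w{\left(V,X \right)} = -4 + \sqrt{V - 1} = -4 + \sqrt{-1 + V}$)
$D{\left(P \right)} = -4 + \sqrt{-1 + P}$
$D{\left(56 \right)} t{\left(-18,-1 - 9 \right)} = \left(-4 + \sqrt{-1 + 56}\right) \left(-1 - 9\right) = \left(-4 + \sqrt{55}\right) \left(-10\right) = 40 - 10 \sqrt{55}$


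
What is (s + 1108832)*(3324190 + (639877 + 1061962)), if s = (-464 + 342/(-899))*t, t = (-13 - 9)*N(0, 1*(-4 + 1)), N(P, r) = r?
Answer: 4871661656226180/899 ≈ 5.4190e+12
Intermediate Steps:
t = 66 (t = (-13 - 9)*(1*(-4 + 1)) = -22*(-3) = 66)
s = -27553548/899 (s = (-464 + 342/(-899))*66 = (-464 + 342*(-1/899))*66 = (-464 - 342/899)*66 = -417478/899*66 = -27553548/899 ≈ -30649.)
(s + 1108832)*(3324190 + (639877 + 1061962)) = (-27553548/899 + 1108832)*(3324190 + (639877 + 1061962)) = 969286420*(3324190 + 1701839)/899 = (969286420/899)*5026029 = 4871661656226180/899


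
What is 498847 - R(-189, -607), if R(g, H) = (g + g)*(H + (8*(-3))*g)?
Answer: 1984009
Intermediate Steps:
R(g, H) = 2*g*(H - 24*g) (R(g, H) = (2*g)*(H - 24*g) = 2*g*(H - 24*g))
498847 - R(-189, -607) = 498847 - 2*(-189)*(-607 - 24*(-189)) = 498847 - 2*(-189)*(-607 + 4536) = 498847 - 2*(-189)*3929 = 498847 - 1*(-1485162) = 498847 + 1485162 = 1984009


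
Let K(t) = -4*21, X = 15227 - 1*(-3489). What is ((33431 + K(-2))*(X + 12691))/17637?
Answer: 349109743/5879 ≈ 59383.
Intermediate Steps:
X = 18716 (X = 15227 + 3489 = 18716)
K(t) = -84
((33431 + K(-2))*(X + 12691))/17637 = ((33431 - 84)*(18716 + 12691))/17637 = (33347*31407)*(1/17637) = 1047329229*(1/17637) = 349109743/5879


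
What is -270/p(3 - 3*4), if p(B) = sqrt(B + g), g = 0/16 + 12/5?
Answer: 90*I*sqrt(165)/11 ≈ 105.1*I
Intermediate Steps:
g = 12/5 (g = 0*(1/16) + 12*(1/5) = 0 + 12/5 = 12/5 ≈ 2.4000)
p(B) = sqrt(12/5 + B) (p(B) = sqrt(B + 12/5) = sqrt(12/5 + B))
-270/p(3 - 3*4) = -270*5/sqrt(60 + 25*(3 - 3*4)) = -270*5/sqrt(60 + 25*(3 - 12)) = -270*5/sqrt(60 + 25*(-9)) = -270*5/sqrt(60 - 225) = -270*(-I*sqrt(165)/33) = -(-90)*I*sqrt(165)/11 = 90*I*sqrt(165)/11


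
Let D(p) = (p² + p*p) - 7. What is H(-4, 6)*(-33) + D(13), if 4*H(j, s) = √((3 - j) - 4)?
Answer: 331 - 33*√3/4 ≈ 316.71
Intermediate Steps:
D(p) = -7 + 2*p² (D(p) = (p² + p²) - 7 = 2*p² - 7 = -7 + 2*p²)
H(j, s) = √(-1 - j)/4 (H(j, s) = √((3 - j) - 4)/4 = √(-1 - j)/4)
H(-4, 6)*(-33) + D(13) = (√(-1 - 1*(-4))/4)*(-33) + (-7 + 2*13²) = (√(-1 + 4)/4)*(-33) + (-7 + 2*169) = (√3/4)*(-33) + (-7 + 338) = -33*√3/4 + 331 = 331 - 33*√3/4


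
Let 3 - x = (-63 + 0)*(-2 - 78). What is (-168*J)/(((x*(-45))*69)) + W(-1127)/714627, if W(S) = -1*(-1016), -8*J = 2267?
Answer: 1848569287/413951262885 ≈ 0.0044657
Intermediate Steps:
J = -2267/8 (J = -⅛*2267 = -2267/8 ≈ -283.38)
W(S) = 1016
x = -5037 (x = 3 - (-63 + 0)*(-2 - 78) = 3 - (-63)*(-80) = 3 - 1*5040 = 3 - 5040 = -5037)
(-168*J)/(((x*(-45))*69)) + W(-1127)/714627 = (-168*(-2267/8))/((-5037*(-45)*69)) + 1016/714627 = 47607/((226665*69)) + 1016*(1/714627) = 47607/15639885 + 1016/714627 = 47607*(1/15639885) + 1016/714627 = 15869/5213295 + 1016/714627 = 1848569287/413951262885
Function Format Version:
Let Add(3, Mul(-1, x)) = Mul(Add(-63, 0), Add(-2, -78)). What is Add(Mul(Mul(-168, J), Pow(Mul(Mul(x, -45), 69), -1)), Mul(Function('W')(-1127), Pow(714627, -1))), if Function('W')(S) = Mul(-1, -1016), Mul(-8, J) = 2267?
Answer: Rational(1848569287, 413951262885) ≈ 0.0044657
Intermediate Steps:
J = Rational(-2267, 8) (J = Mul(Rational(-1, 8), 2267) = Rational(-2267, 8) ≈ -283.38)
Function('W')(S) = 1016
x = -5037 (x = Add(3, Mul(-1, Mul(Add(-63, 0), Add(-2, -78)))) = Add(3, Mul(-1, Mul(-63, -80))) = Add(3, Mul(-1, 5040)) = Add(3, -5040) = -5037)
Add(Mul(Mul(-168, J), Pow(Mul(Mul(x, -45), 69), -1)), Mul(Function('W')(-1127), Pow(714627, -1))) = Add(Mul(Mul(-168, Rational(-2267, 8)), Pow(Mul(Mul(-5037, -45), 69), -1)), Mul(1016, Pow(714627, -1))) = Add(Mul(47607, Pow(Mul(226665, 69), -1)), Mul(1016, Rational(1, 714627))) = Add(Mul(47607, Pow(15639885, -1)), Rational(1016, 714627)) = Add(Mul(47607, Rational(1, 15639885)), Rational(1016, 714627)) = Add(Rational(15869, 5213295), Rational(1016, 714627)) = Rational(1848569287, 413951262885)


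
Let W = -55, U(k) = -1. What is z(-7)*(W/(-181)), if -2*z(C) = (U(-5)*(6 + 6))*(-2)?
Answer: -660/181 ≈ -3.6464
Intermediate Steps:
z(C) = -12 (z(C) = -(-(6 + 6))*(-2)/2 = -(-1*12)*(-2)/2 = -(-6)*(-2) = -1/2*24 = -12)
z(-7)*(W/(-181)) = -(-660)/(-181) = -(-660)*(-1)/181 = -12*55/181 = -660/181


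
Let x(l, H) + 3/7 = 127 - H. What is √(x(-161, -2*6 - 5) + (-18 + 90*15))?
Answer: √72303/7 ≈ 38.413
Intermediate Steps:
x(l, H) = 886/7 - H (x(l, H) = -3/7 + (127 - H) = 886/7 - H)
√(x(-161, -2*6 - 5) + (-18 + 90*15)) = √((886/7 - (-2*6 - 5)) + (-18 + 90*15)) = √((886/7 - (-12 - 5)) + (-18 + 1350)) = √((886/7 - 1*(-17)) + 1332) = √((886/7 + 17) + 1332) = √(1005/7 + 1332) = √(10329/7) = √72303/7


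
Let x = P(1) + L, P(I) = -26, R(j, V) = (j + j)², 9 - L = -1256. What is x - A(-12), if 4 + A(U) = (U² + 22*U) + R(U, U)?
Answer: 787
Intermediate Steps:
L = 1265 (L = 9 - 1*(-1256) = 9 + 1256 = 1265)
R(j, V) = 4*j² (R(j, V) = (2*j)² = 4*j²)
x = 1239 (x = -26 + 1265 = 1239)
A(U) = -4 + 5*U² + 22*U (A(U) = -4 + ((U² + 22*U) + 4*U²) = -4 + (5*U² + 22*U) = -4 + 5*U² + 22*U)
x - A(-12) = 1239 - (-4 + 5*(-12)² + 22*(-12)) = 1239 - (-4 + 5*144 - 264) = 1239 - (-4 + 720 - 264) = 1239 - 1*452 = 1239 - 452 = 787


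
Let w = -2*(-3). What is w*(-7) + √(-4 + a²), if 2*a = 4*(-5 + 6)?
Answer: -42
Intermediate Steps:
a = 2 (a = (4*(-5 + 6))/2 = (4*1)/2 = (½)*4 = 2)
w = 6
w*(-7) + √(-4 + a²) = 6*(-7) + √(-4 + 2²) = -42 + √(-4 + 4) = -42 + √0 = -42 + 0 = -42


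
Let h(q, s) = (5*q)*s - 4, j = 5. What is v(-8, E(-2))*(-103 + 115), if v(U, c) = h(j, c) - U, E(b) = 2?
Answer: 648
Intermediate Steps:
h(q, s) = -4 + 5*q*s (h(q, s) = 5*q*s - 4 = -4 + 5*q*s)
v(U, c) = -4 - U + 25*c (v(U, c) = (-4 + 5*5*c) - U = (-4 + 25*c) - U = -4 - U + 25*c)
v(-8, E(-2))*(-103 + 115) = (-4 - 1*(-8) + 25*2)*(-103 + 115) = (-4 + 8 + 50)*12 = 54*12 = 648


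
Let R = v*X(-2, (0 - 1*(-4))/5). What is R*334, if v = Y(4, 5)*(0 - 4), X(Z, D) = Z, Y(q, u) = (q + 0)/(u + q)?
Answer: 10688/9 ≈ 1187.6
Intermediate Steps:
Y(q, u) = q/(q + u)
v = -16/9 (v = (4/(4 + 5))*(0 - 4) = (4/9)*(-4) = -16/9 ≈ -1.7778)
R = 32/9 (R = -16/9*(-2) = 32/9 ≈ 3.5556)
R*334 = (32/9)*334 = 10688/9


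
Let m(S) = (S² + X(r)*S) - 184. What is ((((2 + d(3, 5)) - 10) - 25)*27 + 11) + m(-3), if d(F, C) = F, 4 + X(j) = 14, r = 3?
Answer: -1004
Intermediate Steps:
X(j) = 10 (X(j) = -4 + 14 = 10)
m(S) = -184 + S² + 10*S (m(S) = (S² + 10*S) - 184 = -184 + S² + 10*S)
((((2 + d(3, 5)) - 10) - 25)*27 + 11) + m(-3) = ((((2 + 3) - 10) - 25)*27 + 11) + (-184 + (-3)² + 10*(-3)) = (((5 - 10) - 25)*27 + 11) + (-184 + 9 - 30) = ((-5 - 25)*27 + 11) - 205 = (-30*27 + 11) - 205 = (-810 + 11) - 205 = -799 - 205 = -1004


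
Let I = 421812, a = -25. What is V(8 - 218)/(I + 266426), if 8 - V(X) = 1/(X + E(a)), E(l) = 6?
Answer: 1633/140400552 ≈ 1.1631e-5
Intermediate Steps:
V(X) = 8 - 1/(6 + X) (V(X) = 8 - 1/(X + 6) = 8 - 1/(6 + X))
V(8 - 218)/(I + 266426) = ((47 + 8*(8 - 218))/(6 + (8 - 218)))/(421812 + 266426) = ((47 + 8*(-210))/(6 - 210))/688238 = ((47 - 1680)/(-204))*(1/688238) = -1/204*(-1633)*(1/688238) = (1633/204)*(1/688238) = 1633/140400552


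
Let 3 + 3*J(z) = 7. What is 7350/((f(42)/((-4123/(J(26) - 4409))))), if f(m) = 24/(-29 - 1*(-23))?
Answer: -6493725/3778 ≈ -1718.8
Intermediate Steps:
J(z) = 4/3 (J(z) = -1 + (1/3)*7 = -1 + 7/3 = 4/3)
f(m) = -4 (f(m) = 24/(-29 + 23) = 24/(-6) = 24*(-1/6) = -4)
7350/((f(42)/((-4123/(J(26) - 4409))))) = 7350/((-4/((-4123/(4/3 - 4409))))) = 7350/((-4/((-4123/(-13223/3))))) = 7350/((-4/((-4123*(-3/13223))))) = 7350/((-4/1767/1889)) = 7350/((-4*1889/1767)) = 7350/(-7556/1767) = 7350*(-1767/7556) = -6493725/3778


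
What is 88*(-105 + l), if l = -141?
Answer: -21648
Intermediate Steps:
88*(-105 + l) = 88*(-105 - 141) = 88*(-246) = -21648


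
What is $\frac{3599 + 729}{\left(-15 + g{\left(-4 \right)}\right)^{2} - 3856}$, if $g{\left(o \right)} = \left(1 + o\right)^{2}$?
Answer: $- \frac{1082}{955} \approx -1.133$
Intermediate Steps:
$\frac{3599 + 729}{\left(-15 + g{\left(-4 \right)}\right)^{2} - 3856} = \frac{3599 + 729}{\left(-15 + \left(1 - 4\right)^{2}\right)^{2} - 3856} = \frac{4328}{\left(-15 + \left(-3\right)^{2}\right)^{2} - 3856} = \frac{4328}{\left(-15 + 9\right)^{2} - 3856} = \frac{4328}{\left(-6\right)^{2} - 3856} = \frac{4328}{36 - 3856} = \frac{4328}{-3820} = 4328 \left(- \frac{1}{3820}\right) = - \frac{1082}{955}$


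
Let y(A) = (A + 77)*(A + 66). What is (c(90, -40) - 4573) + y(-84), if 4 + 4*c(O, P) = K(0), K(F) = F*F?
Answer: -4448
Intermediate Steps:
y(A) = (66 + A)*(77 + A) (y(A) = (77 + A)*(66 + A) = (66 + A)*(77 + A))
K(F) = F²
c(O, P) = -1 (c(O, P) = -1 + (¼)*0² = -1 + (¼)*0 = -1 + 0 = -1)
(c(90, -40) - 4573) + y(-84) = (-1 - 4573) + (5082 + (-84)² + 143*(-84)) = -4574 + (5082 + 7056 - 12012) = -4574 + 126 = -4448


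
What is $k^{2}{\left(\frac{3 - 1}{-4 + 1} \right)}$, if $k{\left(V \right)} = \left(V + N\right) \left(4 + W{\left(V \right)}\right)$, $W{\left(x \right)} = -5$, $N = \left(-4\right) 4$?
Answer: $\frac{2500}{9} \approx 277.78$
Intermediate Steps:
$N = -16$
$k{\left(V \right)} = 16 - V$ ($k{\left(V \right)} = \left(V - 16\right) \left(4 - 5\right) = \left(-16 + V\right) \left(-1\right) = 16 - V$)
$k^{2}{\left(\frac{3 - 1}{-4 + 1} \right)} = \left(16 - \frac{3 - 1}{-4 + 1}\right)^{2} = \left(16 - \frac{2}{-3}\right)^{2} = \left(16 - 2 \left(- \frac{1}{3}\right)\right)^{2} = \left(16 - - \frac{2}{3}\right)^{2} = \left(16 + \frac{2}{3}\right)^{2} = \left(\frac{50}{3}\right)^{2} = \frac{2500}{9}$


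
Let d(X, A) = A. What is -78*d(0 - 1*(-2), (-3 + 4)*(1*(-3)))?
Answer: 234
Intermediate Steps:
-78*d(0 - 1*(-2), (-3 + 4)*(1*(-3))) = -78*(-3 + 4)*1*(-3) = -78*(-3) = 234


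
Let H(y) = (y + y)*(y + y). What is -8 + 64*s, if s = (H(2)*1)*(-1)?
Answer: -1032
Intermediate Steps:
H(y) = 4*y² (H(y) = (2*y)*(2*y) = 4*y²)
s = -16 (s = ((4*2²)*1)*(-1) = ((4*4)*1)*(-1) = (16*1)*(-1) = 16*(-1) = -16)
-8 + 64*s = -8 + 64*(-16) = -8 - 1024 = -1032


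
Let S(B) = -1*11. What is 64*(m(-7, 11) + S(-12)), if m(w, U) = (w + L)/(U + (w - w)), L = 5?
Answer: -7872/11 ≈ -715.64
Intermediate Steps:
S(B) = -11
m(w, U) = (5 + w)/U (m(w, U) = (w + 5)/(U + (w - w)) = (5 + w)/(U + 0) = (5 + w)/U)
64*(m(-7, 11) + S(-12)) = 64*((5 - 7)/11 - 11) = 64*((1/11)*(-2) - 11) = 64*(-2/11 - 11) = 64*(-123/11) = -7872/11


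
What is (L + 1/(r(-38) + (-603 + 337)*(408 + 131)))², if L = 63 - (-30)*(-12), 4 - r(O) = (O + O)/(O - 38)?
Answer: 1813157571491344/20555243641 ≈ 88209.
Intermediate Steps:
r(O) = 4 - 2*O/(-38 + O) (r(O) = 4 - (O + O)/(O - 38) = 4 - 2*O/(-38 + O))
L = -297 (L = 63 - 1*360 = 63 - 360 = -297)
(L + 1/(r(-38) + (-603 + 337)*(408 + 131)))² = (-297 + 1/(2*(-76 - 38)/(-38 - 38) + (-603 + 337)*(408 + 131)))² = (-297 + 1/(2*(-114)/(-76) - 266*539))² = (-297 + 1/(2*(-1/76)*(-114) - 143374))² = (-297 + 1/(3 - 143374))² = (-297 + 1/(-143371))² = (-297 - 1/143371)² = (-42581188/143371)² = 1813157571491344/20555243641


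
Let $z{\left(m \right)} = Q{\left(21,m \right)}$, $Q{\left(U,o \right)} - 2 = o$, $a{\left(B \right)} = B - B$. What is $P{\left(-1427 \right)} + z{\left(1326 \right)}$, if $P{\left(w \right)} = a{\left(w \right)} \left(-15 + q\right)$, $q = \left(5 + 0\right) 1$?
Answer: $1328$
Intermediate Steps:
$a{\left(B \right)} = 0$
$q = 5$ ($q = 5 \cdot 1 = 5$)
$Q{\left(U,o \right)} = 2 + o$
$z{\left(m \right)} = 2 + m$
$P{\left(w \right)} = 0$ ($P{\left(w \right)} = 0 \left(-15 + 5\right) = 0 \left(-10\right) = 0$)
$P{\left(-1427 \right)} + z{\left(1326 \right)} = 0 + \left(2 + 1326\right) = 0 + 1328 = 1328$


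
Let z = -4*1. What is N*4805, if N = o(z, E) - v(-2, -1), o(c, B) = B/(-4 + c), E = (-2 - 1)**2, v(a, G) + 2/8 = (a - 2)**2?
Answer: -648675/8 ≈ -81084.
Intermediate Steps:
v(a, G) = -1/4 + (-2 + a)**2 (v(a, G) = -1/4 + (a - 2)**2 = -1/4 + (-2 + a)**2)
z = -4
E = 9 (E = (-3)**2 = 9)
N = -135/8 (N = 9/(-4 - 4) - (-1/4 + (-2 - 2)**2) = 9/(-8) - (-1/4 + (-4)**2) = 9*(-1/8) - (-1/4 + 16) = -9/8 - 1*63/4 = -9/8 - 63/4 = -135/8 ≈ -16.875)
N*4805 = -135/8*4805 = -648675/8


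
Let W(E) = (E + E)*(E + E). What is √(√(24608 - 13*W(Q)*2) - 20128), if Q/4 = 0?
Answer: 2*√(-5032 + √1538) ≈ 141.32*I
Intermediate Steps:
Q = 0 (Q = 4*0 = 0)
W(E) = 4*E² (W(E) = (2*E)*(2*E) = 4*E²)
√(√(24608 - 13*W(Q)*2) - 20128) = √(√(24608 - 52*0²*2) - 20128) = √(√(24608 - 52*0*2) - 20128) = √(√(24608 - 13*0*2) - 20128) = √(√(24608 + 0*2) - 20128) = √(√(24608 + 0) - 20128) = √(√24608 - 20128) = √(4*√1538 - 20128) = √(-20128 + 4*√1538)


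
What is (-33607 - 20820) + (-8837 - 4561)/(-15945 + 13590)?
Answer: -42720729/785 ≈ -54421.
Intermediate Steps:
(-33607 - 20820) + (-8837 - 4561)/(-15945 + 13590) = -54427 - 13398/(-2355) = -54427 - 13398*(-1/2355) = -54427 + 4466/785 = -42720729/785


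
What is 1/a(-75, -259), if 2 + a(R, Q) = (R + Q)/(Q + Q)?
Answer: -259/351 ≈ -0.73789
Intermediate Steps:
a(R, Q) = -2 + (Q + R)/(2*Q) (a(R, Q) = -2 + (R + Q)/(Q + Q) = -2 + (Q + R)/((2*Q)) = -2 + (Q + R)*(1/(2*Q)) = -2 + (Q + R)/(2*Q))
1/a(-75, -259) = 1/((½)*(-75 - 3*(-259))/(-259)) = 1/((½)*(-1/259)*(-75 + 777)) = 1/((½)*(-1/259)*702) = 1/(-351/259) = -259/351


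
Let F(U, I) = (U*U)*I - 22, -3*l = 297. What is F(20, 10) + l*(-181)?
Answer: 21897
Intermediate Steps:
l = -99 (l = -⅓*297 = -99)
F(U, I) = -22 + I*U² (F(U, I) = U²*I - 22 = I*U² - 22 = -22 + I*U²)
F(20, 10) + l*(-181) = (-22 + 10*20²) - 99*(-181) = (-22 + 10*400) + 17919 = (-22 + 4000) + 17919 = 3978 + 17919 = 21897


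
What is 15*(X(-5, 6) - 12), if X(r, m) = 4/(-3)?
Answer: -200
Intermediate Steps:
X(r, m) = -4/3 (X(r, m) = 4*(-⅓) = -4/3)
15*(X(-5, 6) - 12) = 15*(-4/3 - 12) = 15*(-40/3) = -200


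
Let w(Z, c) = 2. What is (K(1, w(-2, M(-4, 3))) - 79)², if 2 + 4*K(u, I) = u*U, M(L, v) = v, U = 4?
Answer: 24649/4 ≈ 6162.3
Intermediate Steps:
K(u, I) = -½ + u (K(u, I) = -½ + (u*4)/4 = -½ + (4*u)/4 = -½ + u)
(K(1, w(-2, M(-4, 3))) - 79)² = ((-½ + 1) - 79)² = (½ - 79)² = (-157/2)² = 24649/4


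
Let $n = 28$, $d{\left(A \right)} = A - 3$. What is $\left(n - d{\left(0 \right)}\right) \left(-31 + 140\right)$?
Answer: $3379$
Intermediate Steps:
$d{\left(A \right)} = -3 + A$ ($d{\left(A \right)} = A - 3 = -3 + A$)
$\left(n - d{\left(0 \right)}\right) \left(-31 + 140\right) = \left(28 - \left(-3 + 0\right)\right) \left(-31 + 140\right) = \left(28 - -3\right) 109 = \left(28 + 3\right) 109 = 31 \cdot 109 = 3379$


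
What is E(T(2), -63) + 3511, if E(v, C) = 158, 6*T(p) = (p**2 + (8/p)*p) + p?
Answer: 3669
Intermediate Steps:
T(p) = 4/3 + p/6 + p**2/6 (T(p) = ((p**2 + (8/p)*p) + p)/6 = ((p**2 + 8) + p)/6 = ((8 + p**2) + p)/6 = (8 + p + p**2)/6 = 4/3 + p/6 + p**2/6)
E(T(2), -63) + 3511 = 158 + 3511 = 3669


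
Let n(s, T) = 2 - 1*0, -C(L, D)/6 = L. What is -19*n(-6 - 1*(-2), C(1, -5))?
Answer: -38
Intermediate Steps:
C(L, D) = -6*L
n(s, T) = 2 (n(s, T) = 2 + 0 = 2)
-19*n(-6 - 1*(-2), C(1, -5)) = -19*2 = -38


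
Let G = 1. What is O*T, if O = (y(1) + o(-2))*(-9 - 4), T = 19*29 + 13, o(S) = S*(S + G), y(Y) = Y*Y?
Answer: -21996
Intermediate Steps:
y(Y) = Y²
o(S) = S*(1 + S) (o(S) = S*(S + 1) = S*(1 + S))
T = 564 (T = 551 + 13 = 564)
O = -39 (O = (1² - 2*(1 - 2))*(-9 - 4) = (1 - 2*(-1))*(-13) = (1 + 2)*(-13) = 3*(-13) = -39)
O*T = -39*564 = -21996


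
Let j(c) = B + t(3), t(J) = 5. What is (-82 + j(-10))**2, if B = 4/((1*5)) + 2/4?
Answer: 573049/100 ≈ 5730.5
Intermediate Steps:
B = 13/10 (B = 4/5 + 2*(1/4) = 4*(1/5) + 1/2 = 4/5 + 1/2 = 13/10 ≈ 1.3000)
j(c) = 63/10 (j(c) = 13/10 + 5 = 63/10)
(-82 + j(-10))**2 = (-82 + 63/10)**2 = (-757/10)**2 = 573049/100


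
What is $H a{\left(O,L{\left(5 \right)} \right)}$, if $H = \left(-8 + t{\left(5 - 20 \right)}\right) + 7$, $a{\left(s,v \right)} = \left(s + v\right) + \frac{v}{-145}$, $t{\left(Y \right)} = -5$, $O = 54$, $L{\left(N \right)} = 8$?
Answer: $- \frac{53892}{145} \approx -371.67$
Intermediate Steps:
$a{\left(s,v \right)} = s + \frac{144 v}{145}$ ($a{\left(s,v \right)} = \left(s + v\right) + v \left(- \frac{1}{145}\right) = \left(s + v\right) - \frac{v}{145} = s + \frac{144 v}{145}$)
$H = -6$ ($H = \left(-8 - 5\right) + 7 = -13 + 7 = -6$)
$H a{\left(O,L{\left(5 \right)} \right)} = - 6 \left(54 + \frac{144}{145} \cdot 8\right) = - 6 \left(54 + \frac{1152}{145}\right) = \left(-6\right) \frac{8982}{145} = - \frac{53892}{145}$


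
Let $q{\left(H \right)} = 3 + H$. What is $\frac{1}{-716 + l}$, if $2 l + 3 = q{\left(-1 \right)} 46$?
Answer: $- \frac{2}{1343} \approx -0.0014892$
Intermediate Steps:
$l = \frac{89}{2}$ ($l = - \frac{3}{2} + \frac{\left(3 - 1\right) 46}{2} = - \frac{3}{2} + \frac{2 \cdot 46}{2} = - \frac{3}{2} + \frac{1}{2} \cdot 92 = - \frac{3}{2} + 46 = \frac{89}{2} \approx 44.5$)
$\frac{1}{-716 + l} = \frac{1}{-716 + \frac{89}{2}} = \frac{1}{- \frac{1343}{2}} = - \frac{2}{1343}$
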